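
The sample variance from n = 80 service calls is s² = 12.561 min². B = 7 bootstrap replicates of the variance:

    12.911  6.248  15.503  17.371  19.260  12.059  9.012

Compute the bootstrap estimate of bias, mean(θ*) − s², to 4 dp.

mean(θ*) = (12.911 + 6.248 + 15.503 + 17.371 + 19.260 + 12.059 + 9.012) / 7 = 13.19486
bias = 13.19486 − 12.561

bias = +0.6339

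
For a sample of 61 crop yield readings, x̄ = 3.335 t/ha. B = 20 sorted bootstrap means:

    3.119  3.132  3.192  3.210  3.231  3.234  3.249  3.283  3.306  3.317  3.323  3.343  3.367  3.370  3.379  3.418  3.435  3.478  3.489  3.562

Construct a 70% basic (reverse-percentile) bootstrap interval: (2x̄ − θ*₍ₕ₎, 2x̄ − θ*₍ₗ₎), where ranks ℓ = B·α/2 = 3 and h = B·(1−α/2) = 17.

(3.235, 3.478)

Percentile endpoints at ranks 3 and 17: θ*₍3₎ = 3.192, θ*₍17₎ = 3.435.
Basic interval reflects these around x̄:
  lower = 2 × 3.335 − 3.435 = 3.235
  upper = 2 × 3.335 − 3.192 = 3.478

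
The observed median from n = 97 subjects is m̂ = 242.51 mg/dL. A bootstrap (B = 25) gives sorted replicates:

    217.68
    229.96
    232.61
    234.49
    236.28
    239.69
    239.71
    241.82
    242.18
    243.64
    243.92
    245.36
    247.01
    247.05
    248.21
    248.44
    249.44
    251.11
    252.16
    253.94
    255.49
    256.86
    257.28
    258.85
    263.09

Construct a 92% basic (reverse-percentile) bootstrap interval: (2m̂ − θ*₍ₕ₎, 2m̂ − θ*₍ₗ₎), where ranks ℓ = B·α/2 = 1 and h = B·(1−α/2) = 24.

(226.17, 267.34)

Percentile endpoints at ranks 1 and 24: θ*₍1₎ = 217.68, θ*₍24₎ = 258.85.
Basic interval reflects these around m̂:
  lower = 2 × 242.51 − 258.85 = 226.17
  upper = 2 × 242.51 − 217.68 = 267.34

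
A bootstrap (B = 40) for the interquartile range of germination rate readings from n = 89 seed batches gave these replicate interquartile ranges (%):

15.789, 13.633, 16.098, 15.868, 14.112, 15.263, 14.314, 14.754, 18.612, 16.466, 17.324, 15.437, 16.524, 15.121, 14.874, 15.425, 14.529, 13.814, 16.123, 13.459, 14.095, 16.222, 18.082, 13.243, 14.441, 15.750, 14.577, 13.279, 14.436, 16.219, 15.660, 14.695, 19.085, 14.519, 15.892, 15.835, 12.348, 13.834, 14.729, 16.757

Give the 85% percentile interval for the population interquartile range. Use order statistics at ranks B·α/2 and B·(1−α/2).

Sorted replicates: 12.348, 13.243, 13.279, 13.459, 13.633, 13.814, 13.834, 14.095, 14.112, 14.314, 14.436, 14.441, 14.519, 14.529, 14.577, 14.695, 14.729, 14.754, 14.874, 15.121, 15.263, 15.425, 15.437, 15.660, 15.750, 15.789, 15.835, 15.868, 15.892, 16.098, 16.123, 16.219, 16.222, 16.466, 16.524, 16.757, 17.324, 18.082, 18.612, 19.085
α = 0.15; lower rank = 40 × 0.075 = 3; upper rank = 40 × 0.925 = 37.
The 3rd smallest replicate is 13.279; the 37th is 17.324.

(13.279, 17.324)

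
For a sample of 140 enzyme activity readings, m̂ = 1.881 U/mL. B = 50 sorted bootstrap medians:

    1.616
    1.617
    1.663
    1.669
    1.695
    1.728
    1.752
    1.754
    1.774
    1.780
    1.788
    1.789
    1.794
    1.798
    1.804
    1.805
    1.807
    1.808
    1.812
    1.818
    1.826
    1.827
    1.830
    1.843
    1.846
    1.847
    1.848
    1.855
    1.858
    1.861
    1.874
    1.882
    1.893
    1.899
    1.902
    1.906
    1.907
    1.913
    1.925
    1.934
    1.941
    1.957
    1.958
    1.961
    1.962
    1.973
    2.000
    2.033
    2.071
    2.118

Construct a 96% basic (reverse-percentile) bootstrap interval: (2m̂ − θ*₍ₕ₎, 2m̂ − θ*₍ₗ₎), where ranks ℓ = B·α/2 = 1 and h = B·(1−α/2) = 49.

Percentile endpoints at ranks 1 and 49: θ*₍1₎ = 1.616, θ*₍49₎ = 2.071.
Basic interval reflects these around m̂:
  lower = 2 × 1.881 − 2.071 = 1.691
  upper = 2 × 1.881 − 1.616 = 2.146

(1.691, 2.146)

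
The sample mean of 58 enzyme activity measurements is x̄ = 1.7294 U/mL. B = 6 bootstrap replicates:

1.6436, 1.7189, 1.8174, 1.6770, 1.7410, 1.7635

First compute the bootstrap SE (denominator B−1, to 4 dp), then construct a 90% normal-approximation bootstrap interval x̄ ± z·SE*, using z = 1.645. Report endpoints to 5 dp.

(1.62741, 1.83139)

Mean of replicates = 1.7269; sum of squared deviations = 0.0192; SE* = √(0.0192/5) = 0.0620
Margin = 1.645 × 0.0620 = 0.101990
Interval: 1.7294 ± 0.101990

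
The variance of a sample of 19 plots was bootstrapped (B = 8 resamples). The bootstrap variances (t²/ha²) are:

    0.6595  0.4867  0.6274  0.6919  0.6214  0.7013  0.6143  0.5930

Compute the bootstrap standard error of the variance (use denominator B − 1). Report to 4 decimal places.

Bootstrap SE is the standard deviation of the 8 replicate variances.
Mean of replicates: (0.6595 + 0.4867 + 0.6274 + 0.6919 + 0.6214 + 0.7013 + 0.6143 + 0.5930) / 8 = 4.99550 / 8 = 0.62444
Sum of squared deviations: (+0.03506)² + (−0.13774)² + (+0.00296)² + (+0.06746)² + (−0.00304)² + (+0.07686)² + (−0.01014)² + (−0.03144)² = 0.03177
Variance = 0.03177 / 7 = 0.00454
SE* = √0.00454

SE* = 0.0674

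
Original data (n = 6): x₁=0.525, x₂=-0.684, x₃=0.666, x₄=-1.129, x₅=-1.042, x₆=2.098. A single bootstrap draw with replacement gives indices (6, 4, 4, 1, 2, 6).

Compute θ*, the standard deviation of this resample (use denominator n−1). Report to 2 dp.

θ* = 1.52

Resample values: 2.098, -1.129, -1.129, 0.525, -0.684, 2.098.
Mean = 0.2965; sum of squared deviations = 11.5685
s² = 11.5685 / 5 = 2.3137
s = √2.3137 = 1.52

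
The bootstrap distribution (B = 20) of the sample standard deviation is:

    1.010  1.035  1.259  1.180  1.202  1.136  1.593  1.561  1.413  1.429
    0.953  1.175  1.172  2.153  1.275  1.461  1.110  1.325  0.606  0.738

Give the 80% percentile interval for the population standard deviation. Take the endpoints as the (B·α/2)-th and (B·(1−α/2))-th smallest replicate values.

(0.738, 1.561)

Sorted replicates: 0.606, 0.738, 0.953, 1.010, 1.035, 1.110, 1.136, 1.172, 1.175, 1.180, 1.202, 1.259, 1.275, 1.325, 1.413, 1.429, 1.461, 1.561, 1.593, 2.153
α = 0.20; lower rank = 20 × 0.100 = 2; upper rank = 20 × 0.900 = 18.
The 2nd smallest replicate is 0.738; the 18th is 1.561.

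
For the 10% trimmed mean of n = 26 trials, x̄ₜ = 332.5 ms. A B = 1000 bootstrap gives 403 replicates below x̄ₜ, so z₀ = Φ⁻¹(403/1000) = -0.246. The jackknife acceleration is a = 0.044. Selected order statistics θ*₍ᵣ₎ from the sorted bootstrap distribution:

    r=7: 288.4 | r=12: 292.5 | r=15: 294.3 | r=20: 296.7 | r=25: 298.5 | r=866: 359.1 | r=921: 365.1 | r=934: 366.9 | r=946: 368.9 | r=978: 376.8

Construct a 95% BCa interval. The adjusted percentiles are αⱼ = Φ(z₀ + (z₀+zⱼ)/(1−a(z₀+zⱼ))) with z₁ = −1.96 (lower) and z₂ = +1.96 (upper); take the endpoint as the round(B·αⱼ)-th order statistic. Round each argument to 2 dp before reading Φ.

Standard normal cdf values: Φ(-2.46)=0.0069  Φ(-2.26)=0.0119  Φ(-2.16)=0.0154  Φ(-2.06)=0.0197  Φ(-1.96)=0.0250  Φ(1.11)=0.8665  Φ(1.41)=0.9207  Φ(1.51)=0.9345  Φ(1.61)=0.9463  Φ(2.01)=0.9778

(292.5, 368.9)

Lower: z₀ + z₁ = -0.246 + (-1.960) = -2.206; 1 − a(z₀+z₁) = 1 − (0.044)(-2.206) = 1.0971; argument = -0.246 + (-2.206)/1.0971 = -2.2568 → -2.26.
α₁ = Φ(-2.26) = 0.0119; rank = round(1000 × 0.0119) = 12; θ*₍12₎ = 292.5.
Upper: z₀ + z₂ = 1.714; 1 − a(z₀+z₂) = 0.9246; argument = 1.6078 → 1.61; α₂ = 0.9463; rank = 946; θ*₍946₎ = 368.9.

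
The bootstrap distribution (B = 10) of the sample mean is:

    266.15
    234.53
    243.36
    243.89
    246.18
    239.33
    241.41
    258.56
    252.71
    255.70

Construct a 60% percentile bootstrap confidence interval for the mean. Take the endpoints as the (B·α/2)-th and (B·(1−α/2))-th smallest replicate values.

(239.33, 255.70)

Sorted replicates: 234.53, 239.33, 241.41, 243.36, 243.89, 246.18, 252.71, 255.70, 258.56, 266.15
α = 0.40; lower rank = 10 × 0.200 = 2; upper rank = 10 × 0.800 = 8.
The 2nd smallest replicate is 239.33; the 8th is 255.70.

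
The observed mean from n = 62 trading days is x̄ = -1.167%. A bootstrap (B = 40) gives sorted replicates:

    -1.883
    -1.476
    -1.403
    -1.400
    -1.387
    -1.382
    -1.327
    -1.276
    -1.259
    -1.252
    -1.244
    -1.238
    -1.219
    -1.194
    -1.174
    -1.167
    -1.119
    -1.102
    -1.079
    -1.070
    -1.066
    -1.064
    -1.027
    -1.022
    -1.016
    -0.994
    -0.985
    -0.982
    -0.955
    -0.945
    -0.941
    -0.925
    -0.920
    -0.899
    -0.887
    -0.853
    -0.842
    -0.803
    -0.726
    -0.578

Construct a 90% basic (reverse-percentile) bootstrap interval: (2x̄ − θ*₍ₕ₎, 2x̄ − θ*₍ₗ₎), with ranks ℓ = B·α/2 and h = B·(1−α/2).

Percentile endpoints at ranks 2 and 38: θ*₍2₎ = -1.476, θ*₍38₎ = -0.803.
Basic interval reflects these around x̄:
  lower = 2 × -1.167 − -0.803 = -1.531
  upper = 2 × -1.167 − -1.476 = -0.858

(-1.531, -0.858)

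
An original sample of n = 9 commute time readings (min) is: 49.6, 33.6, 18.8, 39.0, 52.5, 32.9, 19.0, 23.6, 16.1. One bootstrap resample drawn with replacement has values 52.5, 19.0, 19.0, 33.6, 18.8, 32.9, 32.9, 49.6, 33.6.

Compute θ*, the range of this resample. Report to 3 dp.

Range = 52.5 − 18.8 = 33.700

θ* = 33.700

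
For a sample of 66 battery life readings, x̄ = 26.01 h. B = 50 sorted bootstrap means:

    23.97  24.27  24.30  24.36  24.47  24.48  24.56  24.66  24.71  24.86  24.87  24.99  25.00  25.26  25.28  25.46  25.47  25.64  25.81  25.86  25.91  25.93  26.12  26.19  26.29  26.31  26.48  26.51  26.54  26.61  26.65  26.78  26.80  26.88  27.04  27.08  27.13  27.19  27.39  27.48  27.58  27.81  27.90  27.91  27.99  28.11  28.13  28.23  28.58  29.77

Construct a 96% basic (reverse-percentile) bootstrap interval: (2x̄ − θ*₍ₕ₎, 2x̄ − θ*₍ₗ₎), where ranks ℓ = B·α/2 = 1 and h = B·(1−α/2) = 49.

(23.44, 28.05)

Percentile endpoints at ranks 1 and 49: θ*₍1₎ = 23.97, θ*₍49₎ = 28.58.
Basic interval reflects these around x̄:
  lower = 2 × 26.01 − 28.58 = 23.44
  upper = 2 × 26.01 − 23.97 = 28.05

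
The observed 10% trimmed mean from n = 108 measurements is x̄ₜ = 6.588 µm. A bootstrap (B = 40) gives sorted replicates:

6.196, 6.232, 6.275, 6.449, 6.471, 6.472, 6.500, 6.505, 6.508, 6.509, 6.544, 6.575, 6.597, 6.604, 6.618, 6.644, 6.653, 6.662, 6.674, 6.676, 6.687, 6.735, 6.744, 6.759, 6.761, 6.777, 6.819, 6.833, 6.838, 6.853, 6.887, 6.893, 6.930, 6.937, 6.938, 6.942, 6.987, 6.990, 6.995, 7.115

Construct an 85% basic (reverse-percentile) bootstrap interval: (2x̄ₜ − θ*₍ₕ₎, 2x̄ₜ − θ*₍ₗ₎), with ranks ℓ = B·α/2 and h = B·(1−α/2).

Percentile endpoints at ranks 3 and 37: θ*₍3₎ = 6.275, θ*₍37₎ = 6.987.
Basic interval reflects these around x̄ₜ:
  lower = 2 × 6.588 − 6.987 = 6.189
  upper = 2 × 6.588 − 6.275 = 6.901

(6.189, 6.901)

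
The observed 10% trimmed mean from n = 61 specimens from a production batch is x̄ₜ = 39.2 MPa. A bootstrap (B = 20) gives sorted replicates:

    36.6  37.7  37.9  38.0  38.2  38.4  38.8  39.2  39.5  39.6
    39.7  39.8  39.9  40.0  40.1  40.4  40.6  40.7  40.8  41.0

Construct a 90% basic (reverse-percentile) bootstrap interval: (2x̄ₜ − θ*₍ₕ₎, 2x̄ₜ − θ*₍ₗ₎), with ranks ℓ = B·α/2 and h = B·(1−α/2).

Percentile endpoints at ranks 1 and 19: θ*₍1₎ = 36.6, θ*₍19₎ = 40.8.
Basic interval reflects these around x̄ₜ:
  lower = 2 × 39.2 − 40.8 = 37.6
  upper = 2 × 39.2 − 36.6 = 41.8

(37.6, 41.8)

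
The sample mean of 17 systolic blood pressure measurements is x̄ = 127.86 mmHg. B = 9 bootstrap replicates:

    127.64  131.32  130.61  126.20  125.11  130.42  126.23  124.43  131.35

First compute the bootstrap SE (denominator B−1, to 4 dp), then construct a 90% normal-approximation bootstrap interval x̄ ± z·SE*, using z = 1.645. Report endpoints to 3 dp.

(123.269, 132.451)

Mean of replicates = 128.1456; sum of squared deviations = 62.3222; SE* = √(62.3222/8) = 2.7911
Margin = 1.645 × 2.7911 = 4.5914
Interval: 127.86 ± 4.5914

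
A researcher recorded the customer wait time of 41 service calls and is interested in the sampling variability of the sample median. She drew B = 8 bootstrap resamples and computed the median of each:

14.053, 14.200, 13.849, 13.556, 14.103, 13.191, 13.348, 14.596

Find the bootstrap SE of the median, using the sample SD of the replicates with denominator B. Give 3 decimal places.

SE* = 0.441

Bootstrap SE is the standard deviation of the 8 replicate medians.
Mean of replicates: (14.053 + 14.200 + 13.849 + 13.556 + 14.103 + 13.191 + 13.348 + 14.596) / 8 = 110.8960 / 8 = 13.8620
Sum of squared deviations: (+0.1910)² + (+0.3380)² + (−0.0130)² + (−0.3060)² + (+0.2410)² + (−0.6710)² + (−0.5140)² + (+0.7340)² = 1.5558
Variance = 1.5558 / 8 = 0.1945
SE* = √0.1945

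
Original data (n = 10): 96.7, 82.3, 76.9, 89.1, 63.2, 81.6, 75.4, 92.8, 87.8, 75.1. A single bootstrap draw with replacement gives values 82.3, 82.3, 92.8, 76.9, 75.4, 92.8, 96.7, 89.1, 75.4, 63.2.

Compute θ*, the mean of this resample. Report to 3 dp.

θ* = 82.690

Mean = (82.3 + 82.3 + 92.8 + 76.9 + 75.4 + 92.8 + 96.7 + 89.1 + 75.4 + 63.2) / 10 = 826.90 / 10 = 82.690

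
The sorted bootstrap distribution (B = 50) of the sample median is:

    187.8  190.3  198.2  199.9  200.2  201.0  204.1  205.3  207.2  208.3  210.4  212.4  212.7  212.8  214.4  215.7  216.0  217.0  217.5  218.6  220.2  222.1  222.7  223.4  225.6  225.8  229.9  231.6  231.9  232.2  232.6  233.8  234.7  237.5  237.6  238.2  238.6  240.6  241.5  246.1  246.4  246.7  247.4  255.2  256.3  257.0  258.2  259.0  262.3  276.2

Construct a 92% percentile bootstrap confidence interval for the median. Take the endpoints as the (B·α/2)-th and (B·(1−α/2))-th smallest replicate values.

(190.3, 259.0)

α = 0.08; lower rank = 50 × 0.040 = 2; upper rank = 50 × 0.960 = 48.
The 2nd smallest replicate is 190.3; the 48th is 259.0.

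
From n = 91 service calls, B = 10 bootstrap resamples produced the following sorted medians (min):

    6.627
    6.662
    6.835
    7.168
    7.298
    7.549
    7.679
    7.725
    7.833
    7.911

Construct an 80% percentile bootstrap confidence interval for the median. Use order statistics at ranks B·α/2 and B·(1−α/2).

(6.627, 7.833)

α = 0.20; lower rank = 10 × 0.100 = 1; upper rank = 10 × 0.900 = 9.
The 1st smallest replicate is 6.627; the 9th is 7.833.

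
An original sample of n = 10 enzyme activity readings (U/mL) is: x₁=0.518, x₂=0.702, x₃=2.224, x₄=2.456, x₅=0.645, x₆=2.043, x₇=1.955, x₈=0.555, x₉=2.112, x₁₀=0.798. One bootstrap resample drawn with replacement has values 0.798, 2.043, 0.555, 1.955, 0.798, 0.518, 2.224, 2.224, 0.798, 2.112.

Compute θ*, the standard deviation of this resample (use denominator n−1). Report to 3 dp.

θ* = 0.758

Mean = 1.4025; sum of squared deviations = 5.1655
s² = 5.1655 / 9 = 0.5739
s = √0.5739 = 0.758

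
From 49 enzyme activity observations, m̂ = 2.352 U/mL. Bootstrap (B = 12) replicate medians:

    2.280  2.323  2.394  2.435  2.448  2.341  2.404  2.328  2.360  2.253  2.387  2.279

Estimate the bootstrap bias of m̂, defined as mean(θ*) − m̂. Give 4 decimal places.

bias = +0.0007

mean(θ*) = (2.280 + 2.323 + 2.394 + 2.435 + 2.448 + 2.341 + 2.404 + 2.328 + 2.360 + 2.253 + 2.387 + 2.279) / 12 = 2.35267
bias = 2.35267 − 2.352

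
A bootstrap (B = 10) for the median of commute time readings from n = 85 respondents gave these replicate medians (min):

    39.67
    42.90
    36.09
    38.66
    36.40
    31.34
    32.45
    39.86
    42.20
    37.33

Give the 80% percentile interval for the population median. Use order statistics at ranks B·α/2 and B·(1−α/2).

(31.34, 42.20)

Sorted replicates: 31.34, 32.45, 36.09, 36.40, 37.33, 38.66, 39.67, 39.86, 42.20, 42.90
α = 0.20; lower rank = 10 × 0.100 = 1; upper rank = 10 × 0.900 = 9.
The 1st smallest replicate is 31.34; the 9th is 42.20.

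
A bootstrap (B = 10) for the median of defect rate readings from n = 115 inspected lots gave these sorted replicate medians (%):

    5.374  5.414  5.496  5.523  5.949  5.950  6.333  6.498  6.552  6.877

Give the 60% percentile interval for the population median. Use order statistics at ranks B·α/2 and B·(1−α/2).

(5.414, 6.498)

α = 0.40; lower rank = 10 × 0.200 = 2; upper rank = 10 × 0.800 = 8.
The 2nd smallest replicate is 5.414; the 8th is 6.498.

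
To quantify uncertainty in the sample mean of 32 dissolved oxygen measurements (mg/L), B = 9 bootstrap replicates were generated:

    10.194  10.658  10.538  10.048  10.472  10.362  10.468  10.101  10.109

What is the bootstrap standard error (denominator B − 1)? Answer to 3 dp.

SE* = 0.221

Bootstrap SE is the standard deviation of the 9 replicate means.
Mean of replicates: (10.194 + 10.658 + 10.538 + 10.048 + 10.472 + 10.362 + 10.468 + 10.101 + 10.109) / 9 = 92.9500 / 9 = 10.3278
Sum of squared deviations: (−0.1338)² + (+0.3302)² + (+0.2102)² + (−0.2798)² + (+0.1442)² + (+0.0342)² + (+0.1402)² + (−0.2268)² + (−0.2188)² = 0.3903
Variance = 0.3903 / 8 = 0.0488
SE* = √0.0488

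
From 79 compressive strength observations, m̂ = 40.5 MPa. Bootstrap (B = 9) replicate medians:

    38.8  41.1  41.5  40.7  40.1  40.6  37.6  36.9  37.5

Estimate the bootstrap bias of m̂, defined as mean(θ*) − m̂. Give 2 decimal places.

mean(θ*) = (38.8 + 41.1 + 41.5 + 40.7 + 40.1 + 40.6 + 37.6 + 36.9 + 37.5) / 9 = 39.422
bias = 39.422 − 40.5

bias = −1.08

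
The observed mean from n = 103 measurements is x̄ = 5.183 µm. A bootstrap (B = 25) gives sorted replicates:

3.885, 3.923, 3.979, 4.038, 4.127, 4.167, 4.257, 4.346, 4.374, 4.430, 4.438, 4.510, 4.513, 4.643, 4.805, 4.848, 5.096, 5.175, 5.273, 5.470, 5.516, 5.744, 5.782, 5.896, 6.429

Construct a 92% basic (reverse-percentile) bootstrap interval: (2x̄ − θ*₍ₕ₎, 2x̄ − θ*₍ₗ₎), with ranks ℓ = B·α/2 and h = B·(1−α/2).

Percentile endpoints at ranks 1 and 24: θ*₍1₎ = 3.885, θ*₍24₎ = 5.896.
Basic interval reflects these around x̄:
  lower = 2 × 5.183 − 5.896 = 4.470
  upper = 2 × 5.183 − 3.885 = 6.481

(4.470, 6.481)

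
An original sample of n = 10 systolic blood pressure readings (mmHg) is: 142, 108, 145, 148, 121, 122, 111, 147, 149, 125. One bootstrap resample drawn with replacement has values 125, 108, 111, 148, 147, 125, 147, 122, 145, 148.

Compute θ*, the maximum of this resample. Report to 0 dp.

θ* = 148

Maximum = 148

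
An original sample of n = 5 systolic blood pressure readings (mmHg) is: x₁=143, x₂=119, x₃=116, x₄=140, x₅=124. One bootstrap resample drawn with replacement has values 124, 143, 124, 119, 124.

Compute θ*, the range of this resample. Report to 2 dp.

Range = 143 − 119 = 24.00

θ* = 24.00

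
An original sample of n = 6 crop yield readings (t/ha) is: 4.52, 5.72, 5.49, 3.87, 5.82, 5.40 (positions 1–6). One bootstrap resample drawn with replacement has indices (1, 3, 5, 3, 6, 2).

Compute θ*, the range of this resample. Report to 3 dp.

θ* = 1.300

Resample values: 4.52, 5.49, 5.82, 5.49, 5.40, 5.72.
Range = 5.82 − 4.52 = 1.300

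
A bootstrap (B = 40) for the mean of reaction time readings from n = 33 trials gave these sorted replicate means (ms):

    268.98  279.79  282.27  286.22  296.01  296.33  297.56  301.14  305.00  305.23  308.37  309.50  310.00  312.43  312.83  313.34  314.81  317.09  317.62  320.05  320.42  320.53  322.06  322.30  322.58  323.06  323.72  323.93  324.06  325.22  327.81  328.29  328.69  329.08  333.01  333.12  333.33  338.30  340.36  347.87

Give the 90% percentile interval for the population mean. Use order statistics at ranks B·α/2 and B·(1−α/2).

(279.79, 338.30)

α = 0.10; lower rank = 40 × 0.050 = 2; upper rank = 40 × 0.950 = 38.
The 2nd smallest replicate is 279.79; the 38th is 338.30.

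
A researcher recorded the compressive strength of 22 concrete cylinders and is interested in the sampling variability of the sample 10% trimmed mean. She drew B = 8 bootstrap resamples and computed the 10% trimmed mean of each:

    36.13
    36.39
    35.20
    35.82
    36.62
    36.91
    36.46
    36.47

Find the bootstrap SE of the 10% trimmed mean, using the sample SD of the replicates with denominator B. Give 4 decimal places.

SE* = 0.4983

Bootstrap SE is the standard deviation of the 8 replicate 10% trimmed means.
Mean of replicates: (36.13 + 36.39 + 35.20 + 35.82 + 36.62 + 36.91 + 36.46 + 36.47) / 8 = 290.00000 / 8 = 36.25000
Sum of squared deviations: (−0.12000)² + (+0.14000)² + (−1.05000)² + (−0.43000)² + (+0.37000)² + (+0.66000)² + (+0.21000)² + (+0.22000)² = 1.98640
Variance = 1.98640 / 8 = 0.24830
SE* = √0.24830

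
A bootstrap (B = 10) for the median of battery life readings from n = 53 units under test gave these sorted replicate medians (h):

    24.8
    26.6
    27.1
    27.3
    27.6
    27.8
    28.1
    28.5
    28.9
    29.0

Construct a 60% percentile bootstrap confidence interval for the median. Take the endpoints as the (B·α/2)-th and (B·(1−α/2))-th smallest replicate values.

(26.6, 28.5)

α = 0.40; lower rank = 10 × 0.200 = 2; upper rank = 10 × 0.800 = 8.
The 2nd smallest replicate is 26.6; the 8th is 28.5.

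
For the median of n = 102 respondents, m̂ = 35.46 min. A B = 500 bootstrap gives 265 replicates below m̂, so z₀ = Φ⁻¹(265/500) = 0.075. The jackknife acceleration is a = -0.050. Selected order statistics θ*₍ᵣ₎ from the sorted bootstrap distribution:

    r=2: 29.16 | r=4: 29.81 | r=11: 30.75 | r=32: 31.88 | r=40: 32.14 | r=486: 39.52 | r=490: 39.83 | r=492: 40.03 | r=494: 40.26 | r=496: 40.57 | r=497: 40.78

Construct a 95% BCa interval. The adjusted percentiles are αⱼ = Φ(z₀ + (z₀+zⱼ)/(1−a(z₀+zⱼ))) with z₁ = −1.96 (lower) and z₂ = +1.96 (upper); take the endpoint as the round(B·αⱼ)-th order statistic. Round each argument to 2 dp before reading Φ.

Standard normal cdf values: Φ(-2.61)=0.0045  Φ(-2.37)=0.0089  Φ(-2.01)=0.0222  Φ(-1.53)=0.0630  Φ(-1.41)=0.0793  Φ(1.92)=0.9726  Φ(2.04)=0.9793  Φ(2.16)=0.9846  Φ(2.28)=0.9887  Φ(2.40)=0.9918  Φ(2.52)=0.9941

Lower: z₀ + z₁ = 0.075 + (-1.960) = -1.885; 1 − a(z₀+z₁) = 1 − (-0.050)(-1.885) = 0.9058; argument = 0.075 + (-1.885)/0.9058 = -2.0061 → -2.01.
α₁ = Φ(-2.01) = 0.0222; rank = round(500 × 0.0222) = 11; θ*₍11₎ = 30.75.
Upper: z₀ + z₂ = 2.035; 1 − a(z₀+z₂) = 1.1018; argument = 1.9221 → 1.92; α₂ = 0.9726; rank = 486; θ*₍486₎ = 39.52.

(30.75, 39.52)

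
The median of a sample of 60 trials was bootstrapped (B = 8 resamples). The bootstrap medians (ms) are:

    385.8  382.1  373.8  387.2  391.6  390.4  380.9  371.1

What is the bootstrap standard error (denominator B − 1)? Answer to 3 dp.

Bootstrap SE is the standard deviation of the 8 replicate medians.
Mean of replicates: (385.8 + 382.1 + 373.8 + 387.2 + 391.6 + 390.4 + 380.9 + 371.1) / 8 = 3062.9000 / 8 = 382.8625
Sum of squared deviations: (+2.9375)² + (−0.7625)² + (−9.0625)² + (+4.3375)² + (+8.7375)² + (+7.5375)² + (−1.9625)² + (−11.7625)² = 385.5187
Variance = 385.5187 / 7 = 55.0741
SE* = √55.0741

SE* = 7.421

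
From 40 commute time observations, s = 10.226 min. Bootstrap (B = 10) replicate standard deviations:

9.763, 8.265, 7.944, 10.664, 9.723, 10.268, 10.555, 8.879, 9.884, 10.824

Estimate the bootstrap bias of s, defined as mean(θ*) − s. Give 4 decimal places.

mean(θ*) = (9.763 + 8.265 + 7.944 + 10.664 + 9.723 + 10.268 + 10.555 + 8.879 + 9.884 + 10.824) / 10 = 9.67690
bias = 9.67690 − 10.226

bias = −0.5491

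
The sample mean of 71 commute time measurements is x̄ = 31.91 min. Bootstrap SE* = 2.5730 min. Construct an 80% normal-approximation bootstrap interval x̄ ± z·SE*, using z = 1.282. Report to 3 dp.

(28.611, 35.209)

Margin = 1.282 × 2.5730 = 3.2986
Interval: 31.91 ± 3.2986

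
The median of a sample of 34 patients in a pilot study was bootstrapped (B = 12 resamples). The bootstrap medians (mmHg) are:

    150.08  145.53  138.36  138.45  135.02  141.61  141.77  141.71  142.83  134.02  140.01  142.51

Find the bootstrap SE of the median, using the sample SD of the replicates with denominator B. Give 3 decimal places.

Bootstrap SE is the standard deviation of the 12 replicate medians.
Mean of replicates: (150.08 + 145.53 + 138.36 + 138.45 + 135.02 + 141.61 + 141.77 + 141.71 + 142.83 + 134.02 + 140.01 + 142.51) / 12 = 1691.9000 / 12 = 140.9917
Sum of squared deviations: (+9.0883)² + (+4.5383)² + (−2.6317)² + (−2.5417)² + (−5.9717)² + (+0.6183)² + (+0.7783)² + (+0.7183)² + (+1.8383)² + (−6.9717)² + (−0.9817)² + (+1.5183)² = 208.9976
Variance = 208.9976 / 12 = 17.4165
SE* = √17.4165

SE* = 4.173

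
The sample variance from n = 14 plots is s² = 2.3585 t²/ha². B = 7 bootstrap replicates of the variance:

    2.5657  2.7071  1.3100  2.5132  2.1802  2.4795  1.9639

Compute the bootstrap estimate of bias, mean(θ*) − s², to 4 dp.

mean(θ*) = (2.5657 + 2.7071 + 1.3100 + 2.5132 + 2.1802 + 2.4795 + 1.9639) / 7 = 2.24566
bias = 2.24566 − 2.3585

bias = −0.1128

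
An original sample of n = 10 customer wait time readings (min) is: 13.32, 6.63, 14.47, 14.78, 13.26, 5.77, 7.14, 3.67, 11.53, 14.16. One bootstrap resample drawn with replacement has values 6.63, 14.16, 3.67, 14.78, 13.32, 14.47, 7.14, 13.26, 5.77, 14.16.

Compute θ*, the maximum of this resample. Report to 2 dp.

Maximum = 14.78

θ* = 14.78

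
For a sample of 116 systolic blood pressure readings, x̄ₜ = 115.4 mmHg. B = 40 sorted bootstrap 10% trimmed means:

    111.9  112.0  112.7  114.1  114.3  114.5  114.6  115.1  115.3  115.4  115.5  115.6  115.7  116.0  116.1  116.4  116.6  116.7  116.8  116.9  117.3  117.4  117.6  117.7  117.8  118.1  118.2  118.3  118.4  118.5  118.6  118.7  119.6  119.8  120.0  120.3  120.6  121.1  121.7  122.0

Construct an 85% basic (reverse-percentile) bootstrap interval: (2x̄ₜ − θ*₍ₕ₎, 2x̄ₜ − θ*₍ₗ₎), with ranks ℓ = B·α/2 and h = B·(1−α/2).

Percentile endpoints at ranks 3 and 37: θ*₍3₎ = 112.7, θ*₍37₎ = 120.6.
Basic interval reflects these around x̄ₜ:
  lower = 2 × 115.4 − 120.6 = 110.2
  upper = 2 × 115.4 − 112.7 = 118.1

(110.2, 118.1)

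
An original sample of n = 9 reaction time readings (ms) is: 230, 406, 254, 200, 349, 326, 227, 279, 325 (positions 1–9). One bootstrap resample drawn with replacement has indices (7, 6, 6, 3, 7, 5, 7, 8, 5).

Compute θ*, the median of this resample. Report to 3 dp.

Resample values: 227, 326, 326, 254, 227, 349, 227, 279, 349.
Sorted: 227, 227, 227, 254, 279, 326, 326, 349, 349
Median = middle value = 279.000

θ* = 279.000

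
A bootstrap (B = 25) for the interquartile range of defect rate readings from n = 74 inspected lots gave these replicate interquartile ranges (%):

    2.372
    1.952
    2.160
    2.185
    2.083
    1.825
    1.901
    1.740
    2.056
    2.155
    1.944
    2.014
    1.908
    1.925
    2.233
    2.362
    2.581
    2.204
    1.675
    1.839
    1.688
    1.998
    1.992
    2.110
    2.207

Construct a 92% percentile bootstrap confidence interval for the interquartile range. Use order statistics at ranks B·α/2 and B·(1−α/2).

(1.675, 2.372)

Sorted replicates: 1.675, 1.688, 1.740, 1.825, 1.839, 1.901, 1.908, 1.925, 1.944, 1.952, 1.992, 1.998, 2.014, 2.056, 2.083, 2.110, 2.155, 2.160, 2.185, 2.204, 2.207, 2.233, 2.362, 2.372, 2.581
α = 0.08; lower rank = 25 × 0.040 = 1; upper rank = 25 × 0.960 = 24.
The 1st smallest replicate is 1.675; the 24th is 2.372.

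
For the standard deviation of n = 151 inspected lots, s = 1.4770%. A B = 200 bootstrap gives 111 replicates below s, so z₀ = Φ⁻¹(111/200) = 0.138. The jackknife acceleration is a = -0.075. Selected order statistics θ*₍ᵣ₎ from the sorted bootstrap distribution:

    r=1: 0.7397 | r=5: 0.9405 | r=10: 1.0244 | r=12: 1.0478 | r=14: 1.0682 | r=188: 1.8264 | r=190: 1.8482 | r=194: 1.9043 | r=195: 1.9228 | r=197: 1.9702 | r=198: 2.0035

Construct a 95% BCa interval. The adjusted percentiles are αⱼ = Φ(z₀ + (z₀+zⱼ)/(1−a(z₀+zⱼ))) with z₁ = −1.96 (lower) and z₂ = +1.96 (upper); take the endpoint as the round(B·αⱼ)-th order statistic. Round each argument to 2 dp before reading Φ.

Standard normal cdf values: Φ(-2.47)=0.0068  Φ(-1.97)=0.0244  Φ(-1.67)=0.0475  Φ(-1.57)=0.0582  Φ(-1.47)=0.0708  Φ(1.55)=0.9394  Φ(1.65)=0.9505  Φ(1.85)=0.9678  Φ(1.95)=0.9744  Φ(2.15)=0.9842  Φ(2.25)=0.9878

(0.9405, 1.9228)

Lower: z₀ + z₁ = 0.138 + (-1.960) = -1.822; 1 − a(z₀+z₁) = 1 − (-0.075)(-1.822) = 0.8634; argument = 0.138 + (-1.822)/0.8634 = -1.9724 → -1.97.
α₁ = Φ(-1.97) = 0.0244; rank = round(200 × 0.0244) = 5; θ*₍5₎ = 0.9405.
Upper: z₀ + z₂ = 2.098; 1 − a(z₀+z₂) = 1.1574; argument = 1.9508 → 1.95; α₂ = 0.9744; rank = 195; θ*₍195₎ = 1.9228.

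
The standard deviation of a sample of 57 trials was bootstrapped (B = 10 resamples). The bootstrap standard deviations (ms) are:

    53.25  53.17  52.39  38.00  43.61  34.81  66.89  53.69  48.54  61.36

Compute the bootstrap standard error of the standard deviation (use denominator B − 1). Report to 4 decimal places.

SE* = 9.8246

Bootstrap SE is the standard deviation of the 10 replicate standard deviations.
Mean of replicates: (53.25 + 53.17 + 52.39 + 38.00 + 43.61 + 34.81 + 66.89 + 53.69 + 48.54 + 61.36) / 10 = 505.71000 / 10 = 50.57100
Sum of squared deviations: (+2.67900)² + (+2.59900)² + (+1.81900)² + (−12.57100)² + (−6.96100)² + (−15.76100)² + (+16.31900)² + (+3.11900)² + (−2.03100)² + (+10.78900)² = 868.70069
Variance = 868.70069 / 9 = 96.52230
SE* = √96.52230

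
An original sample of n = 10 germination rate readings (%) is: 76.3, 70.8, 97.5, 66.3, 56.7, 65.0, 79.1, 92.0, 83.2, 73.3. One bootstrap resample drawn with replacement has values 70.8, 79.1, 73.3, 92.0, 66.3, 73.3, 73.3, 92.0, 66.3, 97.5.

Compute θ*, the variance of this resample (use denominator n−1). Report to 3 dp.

θ* = 129.314

Mean = 78.3900; sum of squared deviations = 1163.8290
s² = 1163.8290 / 9 = 129.3143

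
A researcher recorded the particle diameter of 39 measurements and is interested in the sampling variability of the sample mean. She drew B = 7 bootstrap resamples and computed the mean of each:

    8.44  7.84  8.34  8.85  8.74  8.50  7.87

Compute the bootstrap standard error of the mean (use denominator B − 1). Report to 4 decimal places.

SE* = 0.3918

Bootstrap SE is the standard deviation of the 7 replicate means.
Mean of replicates: (8.44 + 7.84 + 8.34 + 8.85 + 8.74 + 8.50 + 7.87) / 7 = 58.58000 / 7 = 8.36857
Sum of squared deviations: (+0.07143)² + (−0.52857)² + (−0.02857)² + (+0.48143)² + (+0.37143)² + (+0.13143)² + (−0.49857)² = 0.92089
Variance = 0.92089 / 6 = 0.15348
SE* = √0.15348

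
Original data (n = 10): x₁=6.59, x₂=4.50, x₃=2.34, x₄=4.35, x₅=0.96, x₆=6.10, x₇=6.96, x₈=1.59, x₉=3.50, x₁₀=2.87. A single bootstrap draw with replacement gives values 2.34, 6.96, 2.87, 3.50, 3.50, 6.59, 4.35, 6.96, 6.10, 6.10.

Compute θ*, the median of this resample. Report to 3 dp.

θ* = 5.225

Sorted: 2.34, 2.87, 3.50, 3.50, 4.35, 6.10, 6.10, 6.59, 6.96, 6.96
Median = average of the two middle values = 5.225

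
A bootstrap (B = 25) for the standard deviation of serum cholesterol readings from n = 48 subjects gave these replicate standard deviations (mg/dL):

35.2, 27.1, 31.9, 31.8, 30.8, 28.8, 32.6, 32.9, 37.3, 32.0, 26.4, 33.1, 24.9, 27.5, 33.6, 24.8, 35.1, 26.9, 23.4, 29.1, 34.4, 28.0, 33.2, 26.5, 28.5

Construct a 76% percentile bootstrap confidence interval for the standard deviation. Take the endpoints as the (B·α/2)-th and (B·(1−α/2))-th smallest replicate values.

Sorted replicates: 23.4, 24.8, 24.9, 26.4, 26.5, 26.9, 27.1, 27.5, 28.0, 28.5, 28.8, 29.1, 30.8, 31.8, 31.9, 32.0, 32.6, 32.9, 33.1, 33.2, 33.6, 34.4, 35.1, 35.2, 37.3
α = 0.24; lower rank = 25 × 0.120 = 3; upper rank = 25 × 0.880 = 22.
The 3rd smallest replicate is 24.9; the 22nd is 34.4.

(24.9, 34.4)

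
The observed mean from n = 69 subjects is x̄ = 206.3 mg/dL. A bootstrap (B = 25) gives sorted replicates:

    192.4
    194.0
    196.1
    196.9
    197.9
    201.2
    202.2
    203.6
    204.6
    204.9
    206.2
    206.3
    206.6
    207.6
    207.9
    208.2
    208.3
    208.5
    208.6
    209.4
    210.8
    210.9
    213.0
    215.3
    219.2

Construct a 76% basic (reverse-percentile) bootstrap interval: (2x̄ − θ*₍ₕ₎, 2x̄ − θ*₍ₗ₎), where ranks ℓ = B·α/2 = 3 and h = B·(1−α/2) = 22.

(201.7, 216.5)

Percentile endpoints at ranks 3 and 22: θ*₍3₎ = 196.1, θ*₍22₎ = 210.9.
Basic interval reflects these around x̄:
  lower = 2 × 206.3 − 210.9 = 201.7
  upper = 2 × 206.3 − 196.1 = 216.5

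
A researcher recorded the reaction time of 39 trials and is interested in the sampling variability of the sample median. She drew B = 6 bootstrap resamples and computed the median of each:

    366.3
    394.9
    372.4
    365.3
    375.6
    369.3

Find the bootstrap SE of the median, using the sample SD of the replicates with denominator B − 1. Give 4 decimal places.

SE* = 10.9453

Bootstrap SE is the standard deviation of the 6 replicate medians.
Mean of replicates: (366.3 + 394.9 + 372.4 + 365.3 + 375.6 + 369.3) / 6 = 2243.80000 / 6 = 373.96667
Sum of squared deviations: (−7.66667)² + (+20.93333)² + (−1.56667)² + (−8.66667)² + (+1.63333)² + (−4.66667)² = 598.99333
Variance = 598.99333 / 5 = 119.79867
SE* = √119.79867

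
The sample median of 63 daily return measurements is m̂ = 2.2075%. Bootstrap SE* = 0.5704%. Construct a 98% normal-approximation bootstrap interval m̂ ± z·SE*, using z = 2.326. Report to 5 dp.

(0.88075, 3.53425)

Margin = 2.326 × 0.5704 = 1.326750
Interval: 2.2075 ± 1.326750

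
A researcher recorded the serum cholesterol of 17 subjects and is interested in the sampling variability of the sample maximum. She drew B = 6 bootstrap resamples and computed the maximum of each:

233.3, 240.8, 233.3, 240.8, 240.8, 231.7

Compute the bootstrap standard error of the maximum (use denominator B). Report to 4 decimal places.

Bootstrap SE is the standard deviation of the 6 replicate maximums.
Mean of replicates: (233.3 + 240.8 + 233.3 + 240.8 + 240.8 + 231.7) / 6 = 1420.70000 / 6 = 236.78333
Sum of squared deviations: (−3.48333)² + (+4.01667)² + (−3.48333)² + (+4.01667)² + (+4.01667)² + (−5.08333)² = 98.50833
Variance = 98.50833 / 6 = 16.41806
SE* = √16.41806

SE* = 4.0519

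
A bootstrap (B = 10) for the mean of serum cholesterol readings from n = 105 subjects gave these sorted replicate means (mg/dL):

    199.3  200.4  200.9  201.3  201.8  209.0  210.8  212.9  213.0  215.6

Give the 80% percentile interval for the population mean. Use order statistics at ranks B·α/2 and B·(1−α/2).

(199.3, 213.0)

α = 0.20; lower rank = 10 × 0.100 = 1; upper rank = 10 × 0.900 = 9.
The 1st smallest replicate is 199.3; the 9th is 213.0.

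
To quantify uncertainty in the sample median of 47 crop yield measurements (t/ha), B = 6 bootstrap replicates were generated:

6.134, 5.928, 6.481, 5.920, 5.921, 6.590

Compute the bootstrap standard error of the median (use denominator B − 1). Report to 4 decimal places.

SE* = 0.3024

Bootstrap SE is the standard deviation of the 6 replicate medians.
Mean of replicates: (6.134 + 5.928 + 6.481 + 5.920 + 5.921 + 6.590) / 6 = 36.97400 / 6 = 6.16233
Sum of squared deviations: (−0.02833)² + (−0.23433)² + (+0.31867)² + (−0.24233)² + (−0.24133)² + (+0.42767)² = 0.45713
Variance = 0.45713 / 5 = 0.09143
SE* = √0.09143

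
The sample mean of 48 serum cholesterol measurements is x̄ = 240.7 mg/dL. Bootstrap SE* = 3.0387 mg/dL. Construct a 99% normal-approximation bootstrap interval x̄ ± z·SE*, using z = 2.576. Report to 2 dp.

(232.87, 248.53)

Margin = 2.576 × 3.0387 = 7.828
Interval: 240.7 ± 7.828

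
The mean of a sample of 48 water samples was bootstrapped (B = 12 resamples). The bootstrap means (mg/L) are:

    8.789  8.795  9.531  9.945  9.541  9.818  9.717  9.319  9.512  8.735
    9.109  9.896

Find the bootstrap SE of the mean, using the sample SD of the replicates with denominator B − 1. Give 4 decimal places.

SE* = 0.4411

Bootstrap SE is the standard deviation of the 12 replicate means.
Mean of replicates: (8.789 + 8.795 + 9.531 + 9.945 + 9.541 + 9.818 + 9.717 + 9.319 + 9.512 + 8.735 + 9.109 + 9.896) / 12 = 112.70700 / 12 = 9.39225
Sum of squared deviations: (−0.60325)² + (−0.59725)² + (+0.13875)² + (+0.55275)² + (+0.14875)² + (+0.42575)² + (+0.32475)² + (−0.07325)² + (+0.11975)² + (−0.65725)² + (−0.28325)² + (+0.50375)² = 2.13993
Variance = 2.13993 / 11 = 0.19454
SE* = √0.19454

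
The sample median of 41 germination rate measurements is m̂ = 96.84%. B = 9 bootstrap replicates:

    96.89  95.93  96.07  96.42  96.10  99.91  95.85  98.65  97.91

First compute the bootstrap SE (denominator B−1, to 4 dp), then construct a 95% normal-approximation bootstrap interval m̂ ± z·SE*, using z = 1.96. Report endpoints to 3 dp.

Mean of replicates = 97.0811; sum of squared deviations = 16.4503; SE* = √(16.4503/8) = 1.4340
Margin = 1.96 × 1.4340 = 2.8106
Interval: 96.84 ± 2.8106

(94.029, 99.651)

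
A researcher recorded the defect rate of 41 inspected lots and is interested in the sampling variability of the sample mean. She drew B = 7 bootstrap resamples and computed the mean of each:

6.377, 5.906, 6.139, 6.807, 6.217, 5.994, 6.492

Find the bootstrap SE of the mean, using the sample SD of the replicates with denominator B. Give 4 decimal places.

SE* = 0.2872

Bootstrap SE is the standard deviation of the 7 replicate means.
Mean of replicates: (6.377 + 5.906 + 6.139 + 6.807 + 6.217 + 5.994 + 6.492) / 7 = 43.93200 / 7 = 6.27600
Sum of squared deviations: (+0.10100)² + (−0.37000)² + (−0.13700)² + (+0.53100)² + (−0.05900)² + (−0.28200)² + (+0.21600)² = 0.57749
Variance = 0.57749 / 7 = 0.08250
SE* = √0.08250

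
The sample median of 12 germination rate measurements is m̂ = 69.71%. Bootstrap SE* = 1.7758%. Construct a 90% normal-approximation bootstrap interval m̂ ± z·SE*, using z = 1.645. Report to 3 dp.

Margin = 1.645 × 1.7758 = 2.9212
Interval: 69.71 ± 2.9212

(66.789, 72.631)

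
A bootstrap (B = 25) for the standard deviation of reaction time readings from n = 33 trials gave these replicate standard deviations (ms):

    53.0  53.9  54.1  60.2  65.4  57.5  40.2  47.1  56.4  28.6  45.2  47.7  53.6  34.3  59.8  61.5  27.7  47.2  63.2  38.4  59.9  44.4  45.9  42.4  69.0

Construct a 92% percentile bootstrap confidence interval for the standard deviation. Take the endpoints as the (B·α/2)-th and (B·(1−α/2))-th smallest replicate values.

(27.7, 65.4)

Sorted replicates: 27.7, 28.6, 34.3, 38.4, 40.2, 42.4, 44.4, 45.2, 45.9, 47.1, 47.2, 47.7, 53.0, 53.6, 53.9, 54.1, 56.4, 57.5, 59.8, 59.9, 60.2, 61.5, 63.2, 65.4, 69.0
α = 0.08; lower rank = 25 × 0.040 = 1; upper rank = 25 × 0.960 = 24.
The 1st smallest replicate is 27.7; the 24th is 65.4.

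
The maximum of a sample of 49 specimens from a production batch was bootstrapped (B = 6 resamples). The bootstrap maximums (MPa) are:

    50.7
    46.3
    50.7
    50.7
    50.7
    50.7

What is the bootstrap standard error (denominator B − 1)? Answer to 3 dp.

Bootstrap SE is the standard deviation of the 6 replicate maximums.
Mean of replicates: (50.7 + 46.3 + 50.7 + 50.7 + 50.7 + 50.7) / 6 = 299.8000 / 6 = 49.9667
Sum of squared deviations: (+0.7333)² + (−3.6667)² + (+0.7333)² + (+0.7333)² + (+0.7333)² + (+0.7333)² = 16.1333
Variance = 16.1333 / 5 = 3.2267
SE* = √3.2267

SE* = 1.796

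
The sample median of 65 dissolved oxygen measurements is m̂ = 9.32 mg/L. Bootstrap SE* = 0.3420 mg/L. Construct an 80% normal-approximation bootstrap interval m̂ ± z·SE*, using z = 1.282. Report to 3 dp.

Margin = 1.282 × 0.3420 = 0.4384
Interval: 9.32 ± 0.4384

(8.882, 9.758)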